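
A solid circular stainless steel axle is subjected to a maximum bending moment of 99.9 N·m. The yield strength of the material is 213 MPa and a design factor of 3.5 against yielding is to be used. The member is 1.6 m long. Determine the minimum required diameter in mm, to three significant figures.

d = 25.6 mm

σ_allow = 213/3.5 = 60.86 MPa.
For a solid circular section σ = 32M/(πd³), so d³ = 32M/(π σ_allow) = 32×99900/(π×60.86) = 16720 mm³.
d = 25.57 mm.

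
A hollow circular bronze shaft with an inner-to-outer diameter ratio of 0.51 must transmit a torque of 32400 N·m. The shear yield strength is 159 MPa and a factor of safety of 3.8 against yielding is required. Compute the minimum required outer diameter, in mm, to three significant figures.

d_o = 162 mm

τ_allow = 159/3.8 = 41.84 MPa.
For a hollow shaft τ = 16T/[πd_o³(1−k⁴)] with k = 0.51, so 1−k⁴ = 0.9323.
d_o³ = 16T/[π τ_allow (1−k⁴)] = 16×3.2400×10^7/(π×41.84×0.9323) = 4.230×10^6 mm³.
d_o = 161.7 mm.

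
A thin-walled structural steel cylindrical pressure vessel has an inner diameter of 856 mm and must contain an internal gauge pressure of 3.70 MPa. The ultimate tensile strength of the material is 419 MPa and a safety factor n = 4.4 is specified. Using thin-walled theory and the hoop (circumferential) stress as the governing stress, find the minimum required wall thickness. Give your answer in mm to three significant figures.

t = 16.6 mm

σ_allow = 419/4.4 = 95.23 MPa.
Hoop stress σ_h = pD/(2t), so t = pD/(2σ_allow) = 3.70×856/(2×95.23) = 16.63 mm.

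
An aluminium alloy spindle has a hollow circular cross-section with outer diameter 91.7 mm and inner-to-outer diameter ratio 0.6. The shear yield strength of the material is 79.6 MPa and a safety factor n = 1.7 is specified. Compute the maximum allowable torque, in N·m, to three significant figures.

T_allow = 6170 N·m

τ_allow = 79.6/1.7 = 46.82 MPa.
For a hollow shaft T_allow = τ_allow·πd_o³(1−k⁴)/16 with 1−k⁴ = 0.8704, so πd_o³(1−k⁴)/16 = 131800 mm³.
T_allow = 46.82×131800 = 6.171×10^6 N·mm = 6171 N·m.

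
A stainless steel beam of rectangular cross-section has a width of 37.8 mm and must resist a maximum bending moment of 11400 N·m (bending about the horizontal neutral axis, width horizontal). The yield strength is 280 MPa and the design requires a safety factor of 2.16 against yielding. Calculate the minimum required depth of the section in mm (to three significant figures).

h = 118 mm

σ_allow = 280/2.16 = 129.6 MPa.
For a rectangular section σ = 6M/(bh²), so h² = 6M/(b σ_allow) = 6×1.1400×10^7/(37.8×129.6) = 13960 mm².
h = 118.1 mm.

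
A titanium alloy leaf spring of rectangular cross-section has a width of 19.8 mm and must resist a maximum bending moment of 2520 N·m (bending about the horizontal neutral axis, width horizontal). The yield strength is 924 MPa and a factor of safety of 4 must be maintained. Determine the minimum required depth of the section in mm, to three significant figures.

σ_allow = 924/4 = 231.0 MPa.
For a rectangular section σ = 6M/(bh²), so h² = 6M/(b σ_allow) = 6×2520000/(19.8×231.0) = 3306 mm².
h = 57.50 mm.

h = 57.5 mm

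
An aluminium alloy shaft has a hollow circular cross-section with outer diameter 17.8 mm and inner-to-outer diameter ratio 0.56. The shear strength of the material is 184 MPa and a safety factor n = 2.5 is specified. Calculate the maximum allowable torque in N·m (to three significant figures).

T_allow = 73.5 N·m

τ_allow = 184/2.5 = 73.60 MPa.
For a hollow shaft T_allow = τ_allow·πd_o³(1−k⁴)/16 with 1−k⁴ = 0.9017, so πd_o³(1−k⁴)/16 = 998.5 mm³.
T_allow = 73.60×998.5 = 73490 N·mm = 73.49 N·m.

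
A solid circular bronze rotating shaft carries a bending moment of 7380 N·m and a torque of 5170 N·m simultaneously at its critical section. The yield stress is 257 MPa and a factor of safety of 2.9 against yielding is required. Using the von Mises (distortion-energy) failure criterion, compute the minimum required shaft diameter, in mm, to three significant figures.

σ_allow = σ_y/n = 257/2.9 = 88.62 MPa.
For a solid shaft σ_b = 32M/(πd³) and τ = 16T/(πd³), so the von Mises stress is σ' = (16/πd³)·√(4M²+3T²).
√(4M²+3T²) = √(4×(7.380×10^6)² + 3×(5.170×10^6)²) = 1.726×10^7 N·mm.
d³ = 16×1.726×10^7/(π×88.62) = 992100 mm³.
d = 99.74 mm.

d = 99.7 mm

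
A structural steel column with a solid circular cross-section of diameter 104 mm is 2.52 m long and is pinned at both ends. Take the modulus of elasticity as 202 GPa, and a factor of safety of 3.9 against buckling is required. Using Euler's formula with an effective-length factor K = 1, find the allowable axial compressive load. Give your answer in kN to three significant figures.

P_allow = 462 kN

I = πd⁴/64 = π×104⁴/64 = 5.743×10^6 mm⁴.
Effective length L_e = KL = 1×2.52 m = 2520 mm.
Euler critical load P_cr = π²EI/L_e² = π²×202000×5.743×10^6/2520² = 1.803×10^6 N.
P_allow = P_cr/n = 1.803×10^6/3.9 = 462300 N.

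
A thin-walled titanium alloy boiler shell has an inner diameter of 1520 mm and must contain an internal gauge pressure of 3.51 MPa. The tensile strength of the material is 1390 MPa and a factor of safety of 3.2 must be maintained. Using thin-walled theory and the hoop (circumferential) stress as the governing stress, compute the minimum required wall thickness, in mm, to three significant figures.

σ_allow = 1390/3.2 = 434.4 MPa.
Hoop stress σ_h = pD/(2t), so t = pD/(2σ_allow) = 3.51×1520/(2×434.4) = 6.141 mm.

t = 6.14 mm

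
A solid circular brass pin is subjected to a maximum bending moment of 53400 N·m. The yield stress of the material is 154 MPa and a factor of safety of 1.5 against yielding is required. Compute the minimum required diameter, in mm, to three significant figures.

σ_allow = 154/1.5 = 102.7 MPa.
For a solid circular section σ = 32M/(πd³), so d³ = 32M/(π σ_allow) = 32×5.3400×10^7/(π×102.7) = 5.298×10^6 mm³.
d = 174.3 mm.

d = 174 mm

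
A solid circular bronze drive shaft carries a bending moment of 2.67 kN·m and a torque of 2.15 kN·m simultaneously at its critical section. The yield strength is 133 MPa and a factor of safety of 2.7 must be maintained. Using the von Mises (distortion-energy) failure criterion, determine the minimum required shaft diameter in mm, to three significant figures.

σ_allow = σ_y/n = 133/2.7 = 49.26 MPa.
For a solid shaft σ_b = 32M/(πd³) and τ = 16T/(πd³), so the von Mises stress is σ' = (16/πd³)·√(4M²+3T²).
√(4M²+3T²) = √(4×(2.670×10^6)² + 3×(2.150×10^6)²) = 6.510×10^6 N·mm.
d³ = 16×6.510×10^6/(π×49.26) = 673100 mm³.
d = 87.64 mm.

d = 87.6 mm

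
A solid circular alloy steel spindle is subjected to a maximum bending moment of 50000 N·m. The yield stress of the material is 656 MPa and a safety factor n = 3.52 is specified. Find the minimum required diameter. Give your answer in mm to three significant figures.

σ_allow = 656/3.52 = 186.4 MPa.
For a solid circular section σ = 32M/(πd³), so d³ = 32M/(π σ_allow) = 32×5.0000×10^7/(π×186.4) = 2.733×10^6 mm³.
d = 139.8 mm.

d = 140 mm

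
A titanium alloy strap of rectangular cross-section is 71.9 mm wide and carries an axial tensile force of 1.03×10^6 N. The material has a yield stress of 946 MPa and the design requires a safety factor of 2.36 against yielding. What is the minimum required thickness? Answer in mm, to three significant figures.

t = 35.7 mm

σ_allow = 946/2.36 = 400.8 MPa.
Required area A = F/σ_allow = 1030000/400.8 = 2570 mm².
t = A/w = 2570/71.9 = 35.74 mm.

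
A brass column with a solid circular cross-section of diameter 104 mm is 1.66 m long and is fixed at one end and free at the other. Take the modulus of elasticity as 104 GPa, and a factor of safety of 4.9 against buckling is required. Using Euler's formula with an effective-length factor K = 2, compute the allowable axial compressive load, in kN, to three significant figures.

I = πd⁴/64 = π×104⁴/64 = 5.743×10^6 mm⁴.
Effective length L_e = KL = 2×1.66 m = 3320 mm.
Euler critical load P_cr = π²EI/L_e² = π²×104000×5.743×10^6/3320² = 534800 N.
P_allow = P_cr/n = 534800/4.9 = 109100 N.

P_allow = 109 kN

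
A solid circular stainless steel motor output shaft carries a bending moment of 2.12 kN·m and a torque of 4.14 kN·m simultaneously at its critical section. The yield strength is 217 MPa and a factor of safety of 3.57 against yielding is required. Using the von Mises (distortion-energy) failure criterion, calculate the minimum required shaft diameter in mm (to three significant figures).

d = 88.7 mm

σ_allow = σ_y/n = 217/3.57 = 60.78 MPa.
For a solid shaft σ_b = 32M/(πd³) and τ = 16T/(πd³), so the von Mises stress is σ' = (16/πd³)·√(4M²+3T²).
√(4M²+3T²) = √(4×(2.120×10^6)² + 3×(4.140×10^6)²) = 8.330×10^6 N·mm.
d³ = 16×8.330×10^6/(π×60.78) = 698000 mm³.
d = 88.71 mm.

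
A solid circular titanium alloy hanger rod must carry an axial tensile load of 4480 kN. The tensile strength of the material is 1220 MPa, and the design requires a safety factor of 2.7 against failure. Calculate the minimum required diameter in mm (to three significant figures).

Allowable stress σ_allow = 1220/2.7 = 451.9 MPa.
Required area A = F/σ_allow = 4480000/451.9 = 9915 mm².
A = πd²/4 → d = √(4A/π) = 112.4 mm.

d = 112 mm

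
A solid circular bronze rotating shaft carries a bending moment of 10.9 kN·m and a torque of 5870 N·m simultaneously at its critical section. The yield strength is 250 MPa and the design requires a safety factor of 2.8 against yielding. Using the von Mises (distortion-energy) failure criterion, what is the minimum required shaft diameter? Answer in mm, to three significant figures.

d = 111 mm

σ_allow = σ_y/n = 250/2.8 = 89.29 MPa.
For a solid shaft σ_b = 32M/(πd³) and τ = 16T/(πd³), so the von Mises stress is σ' = (16/πd³)·√(4M²+3T²).
√(4M²+3T²) = √(4×(1.090×10^7)² + 3×(5.870×10^6)²) = 2.405×10^7 N·mm.
d³ = 16×2.405×10^7/(π×89.29) = 1.372×10^6 mm³.
d = 111.1 mm.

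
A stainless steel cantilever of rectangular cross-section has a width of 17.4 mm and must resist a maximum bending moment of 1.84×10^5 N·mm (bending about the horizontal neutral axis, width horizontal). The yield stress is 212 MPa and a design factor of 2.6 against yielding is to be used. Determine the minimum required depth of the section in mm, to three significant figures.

h = 27.9 mm

σ_allow = 212/2.6 = 81.54 MPa.
For a rectangular section σ = 6M/(bh²), so h² = 6M/(b σ_allow) = 6×184000/(17.4×81.54) = 778.1 mm².
h = 27.90 mm.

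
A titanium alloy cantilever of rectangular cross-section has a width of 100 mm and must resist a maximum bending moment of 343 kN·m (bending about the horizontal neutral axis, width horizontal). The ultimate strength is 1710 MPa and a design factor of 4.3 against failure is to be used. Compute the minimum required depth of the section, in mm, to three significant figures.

h = 227 mm

σ_allow = 1710/4.3 = 397.7 MPa.
For a rectangular section σ = 6M/(bh²), so h² = 6M/(b σ_allow) = 6×3.4300×10^8/(100×397.7) = 51750 mm².
h = 227.5 mm.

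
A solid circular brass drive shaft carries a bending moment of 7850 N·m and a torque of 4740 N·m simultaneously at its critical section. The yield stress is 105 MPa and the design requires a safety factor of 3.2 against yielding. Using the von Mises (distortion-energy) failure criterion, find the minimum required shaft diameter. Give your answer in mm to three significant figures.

d = 140 mm

σ_allow = σ_y/n = 105/3.2 = 32.81 MPa.
For a solid shaft σ_b = 32M/(πd³) and τ = 16T/(πd³), so the von Mises stress is σ' = (16/πd³)·√(4M²+3T²).
√(4M²+3T²) = √(4×(7.850×10^6)² + 3×(4.740×10^6)²) = 1.772×10^7 N·mm.
d³ = 16×1.772×10^7/(π×32.81) = 2.750×10^6 mm³.
d = 140.1 mm.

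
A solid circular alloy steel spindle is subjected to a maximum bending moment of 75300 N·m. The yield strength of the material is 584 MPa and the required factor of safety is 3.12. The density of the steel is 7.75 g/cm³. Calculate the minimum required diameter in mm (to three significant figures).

σ_allow = 584/3.12 = 187.2 MPa.
For a solid circular section σ = 32M/(πd³), so d³ = 32M/(π σ_allow) = 32×7.5300×10^7/(π×187.2) = 4.098×10^6 mm³.
d = 160.0 mm.

d = 160 mm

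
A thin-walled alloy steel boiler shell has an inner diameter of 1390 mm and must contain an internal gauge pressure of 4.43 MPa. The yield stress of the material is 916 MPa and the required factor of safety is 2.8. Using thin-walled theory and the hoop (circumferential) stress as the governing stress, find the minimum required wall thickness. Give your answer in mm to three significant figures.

t = 9.41 mm

σ_allow = 916/2.8 = 327.1 MPa.
Hoop stress σ_h = pD/(2t), so t = pD/(2σ_allow) = 4.43×1390/(2×327.1) = 9.411 mm.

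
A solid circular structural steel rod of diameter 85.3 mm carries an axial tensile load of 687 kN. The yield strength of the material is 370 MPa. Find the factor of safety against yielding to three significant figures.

n = 3.08

A = πd²/4 = 5715 mm².
σ = F/A = 687000/5715 = 120.2 MPa.
n = 370/120.2 = 3.078.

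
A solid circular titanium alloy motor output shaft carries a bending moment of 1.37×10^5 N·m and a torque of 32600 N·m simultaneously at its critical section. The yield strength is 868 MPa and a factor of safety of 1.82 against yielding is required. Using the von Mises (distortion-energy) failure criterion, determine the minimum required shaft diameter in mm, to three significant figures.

d = 144 mm

σ_allow = σ_y/n = 868/1.82 = 476.9 MPa.
For a solid shaft σ_b = 32M/(πd³) and τ = 16T/(πd³), so the von Mises stress is σ' = (16/πd³)·√(4M²+3T²).
√(4M²+3T²) = √(4×(1.370×10^8)² + 3×(3.260×10^7)²) = 2.798×10^8 N·mm.
d³ = 16×2.798×10^8/(π×476.9) = 2.987×10^6 mm³.
d = 144.0 mm.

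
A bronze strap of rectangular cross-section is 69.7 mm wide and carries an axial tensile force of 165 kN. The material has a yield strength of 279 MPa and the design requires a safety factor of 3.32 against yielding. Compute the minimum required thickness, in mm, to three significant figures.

t = 28.2 mm

σ_allow = 279/3.32 = 84.04 MPa.
Required area A = F/σ_allow = 165000/84.04 = 1963 mm².
t = A/w = 1963/69.7 = 28.17 mm.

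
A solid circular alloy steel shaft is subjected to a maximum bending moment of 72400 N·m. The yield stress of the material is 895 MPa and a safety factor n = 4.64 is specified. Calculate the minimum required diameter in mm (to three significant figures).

σ_allow = 895/4.64 = 192.9 MPa.
For a solid circular section σ = 32M/(πd³), so d³ = 32M/(π σ_allow) = 32×7.2400×10^7/(π×192.9) = 3.823×10^6 mm³.
d = 156.4 mm.

d = 156 mm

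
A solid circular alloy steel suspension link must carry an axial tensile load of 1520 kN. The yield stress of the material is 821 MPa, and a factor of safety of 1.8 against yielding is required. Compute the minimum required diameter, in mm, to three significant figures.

d = 65.1 mm

Allowable stress σ_allow = 821/1.8 = 456.1 MPa.
Required area A = F/σ_allow = 1520000/456.1 = 3333 mm².
A = πd²/4 → d = √(4A/π) = 65.14 mm.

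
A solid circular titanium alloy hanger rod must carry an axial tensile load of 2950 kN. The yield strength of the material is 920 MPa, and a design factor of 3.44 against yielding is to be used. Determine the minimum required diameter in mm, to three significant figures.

d = 119 mm

Allowable stress σ_allow = 920/3.44 = 267.4 MPa.
Required area A = F/σ_allow = 2950000/267.4 = 11030 mm².
A = πd²/4 → d = √(4A/π) = 118.5 mm.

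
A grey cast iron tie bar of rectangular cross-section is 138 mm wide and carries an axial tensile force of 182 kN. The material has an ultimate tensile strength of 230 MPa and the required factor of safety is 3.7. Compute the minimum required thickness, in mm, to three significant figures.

σ_allow = 230/3.7 = 62.16 MPa.
Required area A = F/σ_allow = 182000/62.16 = 2928 mm².
t = A/w = 2928/138 = 21.22 mm.

t = 21.2 mm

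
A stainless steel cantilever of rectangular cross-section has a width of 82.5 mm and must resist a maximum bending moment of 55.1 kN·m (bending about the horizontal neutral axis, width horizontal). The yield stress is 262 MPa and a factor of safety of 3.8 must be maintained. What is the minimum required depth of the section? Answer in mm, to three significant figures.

σ_allow = 262/3.8 = 68.95 MPa.
For a rectangular section σ = 6M/(bh²), so h² = 6M/(b σ_allow) = 6×5.5100×10^7/(82.5×68.95) = 58120 mm².
h = 241.1 mm.

h = 241 mm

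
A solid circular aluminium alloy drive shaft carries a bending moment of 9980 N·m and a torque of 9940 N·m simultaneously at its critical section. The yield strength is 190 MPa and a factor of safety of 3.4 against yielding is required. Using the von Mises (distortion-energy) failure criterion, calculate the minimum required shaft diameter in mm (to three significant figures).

σ_allow = σ_y/n = 190/3.4 = 55.88 MPa.
For a solid shaft σ_b = 32M/(πd³) and τ = 16T/(πd³), so the von Mises stress is σ' = (16/πd³)·√(4M²+3T²).
√(4M²+3T²) = √(4×(9.980×10^6)² + 3×(9.940×10^6)²) = 2.636×10^7 N·mm.
d³ = 16×2.636×10^7/(π×55.88) = 2.402×10^6 mm³.
d = 133.9 mm.

d = 134 mm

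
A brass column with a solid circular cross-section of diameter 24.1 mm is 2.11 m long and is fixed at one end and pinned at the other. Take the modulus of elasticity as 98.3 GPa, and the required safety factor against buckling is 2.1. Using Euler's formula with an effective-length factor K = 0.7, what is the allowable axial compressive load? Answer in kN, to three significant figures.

P_allow = 3.51 kN

I = πd⁴/64 = π×24.1⁴/64 = 16560 mm⁴.
Effective length L_e = KL = 0.7×2.11 m = 1477 mm.
Euler critical load P_cr = π²EI/L_e² = π²×98300×16560/1477² = 7364 N.
P_allow = P_cr/n = 7364/2.1 = 3507 N.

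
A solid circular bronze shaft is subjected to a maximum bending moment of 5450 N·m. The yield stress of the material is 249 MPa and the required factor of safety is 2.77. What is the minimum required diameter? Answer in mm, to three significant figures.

d = 85.2 mm

σ_allow = 249/2.77 = 89.89 MPa.
For a solid circular section σ = 32M/(πd³), so d³ = 32M/(π σ_allow) = 32×5450000/(π×89.89) = 617600 mm³.
d = 85.16 mm.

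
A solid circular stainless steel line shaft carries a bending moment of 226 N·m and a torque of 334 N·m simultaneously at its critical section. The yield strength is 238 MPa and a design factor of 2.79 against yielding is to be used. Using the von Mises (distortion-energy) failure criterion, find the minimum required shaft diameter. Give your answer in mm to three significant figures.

σ_allow = σ_y/n = 238/2.79 = 85.30 MPa.
For a solid shaft σ_b = 32M/(πd³) and τ = 16T/(πd³), so the von Mises stress is σ' = (16/πd³)·√(4M²+3T²).
√(4M²+3T²) = √(4×(226000)² + 3×(334000)²) = 734100 N·mm.
d³ = 16×734100/(π×85.30) = 43830 mm³.
d = 35.26 mm.

d = 35.3 mm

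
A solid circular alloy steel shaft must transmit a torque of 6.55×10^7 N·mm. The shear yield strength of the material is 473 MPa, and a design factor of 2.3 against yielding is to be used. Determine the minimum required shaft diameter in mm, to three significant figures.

d = 117 mm

Allowable shear stress τ_allow = 473/2.3 = 205.7 MPa.
For a solid shaft τ = 16T/(πd³), so d³ = 16T/(π τ_allow) = 16×6.5500×10^7/(π×205.7) = 1.622×10^6 mm³.
d = (1.622×10^6)^(1/3) = 117.5 mm.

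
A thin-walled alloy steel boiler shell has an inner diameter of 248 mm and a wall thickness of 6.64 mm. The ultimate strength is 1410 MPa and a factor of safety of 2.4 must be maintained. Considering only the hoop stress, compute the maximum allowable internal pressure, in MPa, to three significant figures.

p_allow = 31.5 MPa

σ_allow = 1410/2.4 = 587.5 MPa.
σ_h = pD/(2t) → p_allow = 2σ_allow t/D = 2×587.5×6.64/248 = 31.46 MPa.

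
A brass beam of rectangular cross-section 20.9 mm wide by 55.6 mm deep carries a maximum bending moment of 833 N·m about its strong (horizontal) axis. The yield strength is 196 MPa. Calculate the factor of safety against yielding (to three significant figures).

n = 2.53

Section modulus S = bh²/6 = 20.9×55.6²/6 = 10770 mm³.
σ = M/S = 833000/10770 = 77.36 MPa.
n = 196/77.36 = 2.534.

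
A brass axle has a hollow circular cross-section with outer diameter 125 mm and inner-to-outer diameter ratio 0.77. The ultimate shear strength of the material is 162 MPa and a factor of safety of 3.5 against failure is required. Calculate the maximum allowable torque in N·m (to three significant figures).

T_allow = 11500 N·m

τ_allow = 162/3.5 = 46.29 MPa.
For a hollow shaft T_allow = τ_allow·πd_o³(1−k⁴)/16 with 1−k⁴ = 0.6485, so πd_o³(1−k⁴)/16 = 248700 mm³.
T_allow = 46.29×248700 = 1.151×10^7 N·mm = 11510 N·m.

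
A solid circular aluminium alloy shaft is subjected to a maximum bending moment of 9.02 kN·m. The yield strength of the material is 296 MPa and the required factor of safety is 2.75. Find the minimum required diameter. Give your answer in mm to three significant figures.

σ_allow = 296/2.75 = 107.6 MPa.
For a solid circular section σ = 32M/(πd³), so d³ = 32M/(π σ_allow) = 32×9020000/(π×107.6) = 853600 mm³.
d = 94.86 mm.

d = 94.9 mm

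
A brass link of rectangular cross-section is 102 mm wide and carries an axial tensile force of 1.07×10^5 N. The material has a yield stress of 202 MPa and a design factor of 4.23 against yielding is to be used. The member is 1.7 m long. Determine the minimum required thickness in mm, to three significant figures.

σ_allow = 202/4.23 = 47.75 MPa.
Required area A = F/σ_allow = 107000/47.75 = 2241 mm².
t = A/w = 2241/102 = 21.97 mm.

t = 22.0 mm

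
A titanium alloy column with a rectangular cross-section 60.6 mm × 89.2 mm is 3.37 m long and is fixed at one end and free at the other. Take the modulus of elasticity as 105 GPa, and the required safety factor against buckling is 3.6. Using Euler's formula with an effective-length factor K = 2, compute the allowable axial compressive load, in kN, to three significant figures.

P_allow = 10.5 kN

Buckling occurs about the weak axis: I_min = h·b³/12 = 89.2×60.6³/12 = 1.654×10^6 mm⁴ (b = 60.6 mm is the smaller dimension).
Effective length L_e = KL = 2×3.37 m = 6740 mm.
Euler critical load P_cr = π²EI/L_e² = π²×105000×1.654×10^6/6740² = 37740 N.
P_allow = P_cr/n = 37740/3.6 = 10480 N.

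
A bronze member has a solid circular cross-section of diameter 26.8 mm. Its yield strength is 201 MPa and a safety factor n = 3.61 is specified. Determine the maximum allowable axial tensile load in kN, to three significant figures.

F_allow = 31.4 kN

σ_allow = 201/3.61 = 55.68 MPa.
A = πd²/4 = π×26.8²/4 = 564.1 mm².
F_allow = σ_allow × A = 55.68×564.1 = 31410 N.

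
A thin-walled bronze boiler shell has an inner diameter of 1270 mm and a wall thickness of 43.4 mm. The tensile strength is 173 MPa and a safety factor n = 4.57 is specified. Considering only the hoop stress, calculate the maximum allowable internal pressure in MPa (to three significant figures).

σ_allow = 173/4.57 = 37.86 MPa.
σ_h = pD/(2t) → p_allow = 2σ_allow t/D = 2×37.86×43.4/1270 = 2.587 MPa.

p_allow = 2.59 MPa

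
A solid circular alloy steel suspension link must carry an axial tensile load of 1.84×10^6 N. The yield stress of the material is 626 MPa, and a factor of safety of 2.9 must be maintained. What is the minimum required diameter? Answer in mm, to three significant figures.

d = 104 mm

Allowable stress σ_allow = 626/2.9 = 215.9 MPa.
Required area A = F/σ_allow = 1840000/215.9 = 8524 mm².
A = πd²/4 → d = √(4A/π) = 104.2 mm.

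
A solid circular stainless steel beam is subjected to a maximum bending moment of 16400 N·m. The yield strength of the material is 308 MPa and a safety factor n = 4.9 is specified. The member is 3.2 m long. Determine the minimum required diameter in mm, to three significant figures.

d = 139 mm

σ_allow = 308/4.9 = 62.86 MPa.
For a solid circular section σ = 32M/(πd³), so d³ = 32M/(π σ_allow) = 32×1.6400×10^7/(π×62.86) = 2.658×10^6 mm³.
d = 138.5 mm.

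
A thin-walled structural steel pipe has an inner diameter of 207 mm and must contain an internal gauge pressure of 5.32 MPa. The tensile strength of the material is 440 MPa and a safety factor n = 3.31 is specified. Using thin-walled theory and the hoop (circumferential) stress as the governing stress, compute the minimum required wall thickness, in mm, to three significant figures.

t = 4.14 mm

σ_allow = 440/3.31 = 132.9 MPa.
Hoop stress σ_h = pD/(2t), so t = pD/(2σ_allow) = 5.32×207/(2×132.9) = 4.142 mm.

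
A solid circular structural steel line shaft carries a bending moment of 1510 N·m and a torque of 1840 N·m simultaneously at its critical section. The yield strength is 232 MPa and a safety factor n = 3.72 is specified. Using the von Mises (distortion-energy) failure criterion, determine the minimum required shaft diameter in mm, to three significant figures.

σ_allow = σ_y/n = 232/3.72 = 62.37 MPa.
For a solid shaft σ_b = 32M/(πd³) and τ = 16T/(πd³), so the von Mises stress is σ' = (16/πd³)·√(4M²+3T²).
√(4M²+3T²) = √(4×(1.510×10^6)² + 3×(1.840×10^6)²) = 4.391×10^6 N·mm.
d³ = 16×4.391×10^6/(π×62.37) = 358500 mm³.
d = 71.04 mm.

d = 71.0 mm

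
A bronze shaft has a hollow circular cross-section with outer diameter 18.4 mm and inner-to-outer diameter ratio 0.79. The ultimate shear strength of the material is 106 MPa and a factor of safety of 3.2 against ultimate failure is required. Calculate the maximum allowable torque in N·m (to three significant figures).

T_allow = 24.7 N·m

τ_allow = 106/3.2 = 33.12 MPa.
For a hollow shaft T_allow = τ_allow·πd_o³(1−k⁴)/16 with 1−k⁴ = 0.6105, so πd_o³(1−k⁴)/16 = 746.7 mm³.
T_allow = 33.12×746.7 = 24740 N·mm = 24.74 N·m.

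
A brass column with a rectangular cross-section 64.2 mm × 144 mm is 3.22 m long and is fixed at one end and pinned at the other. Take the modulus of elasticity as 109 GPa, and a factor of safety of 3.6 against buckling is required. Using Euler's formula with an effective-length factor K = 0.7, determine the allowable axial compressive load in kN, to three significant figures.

P_allow = 187 kN

Buckling occurs about the weak axis: I_min = h·b³/12 = 144×64.2³/12 = 3.175×10^6 mm⁴ (b = 64.2 mm is the smaller dimension).
Effective length L_e = KL = 0.7×3.22 m = 2254 mm.
Euler critical load P_cr = π²EI/L_e² = π²×109000×3.175×10^6/2254² = 672400 N.
P_allow = P_cr/n = 672400/3.6 = 186800 N.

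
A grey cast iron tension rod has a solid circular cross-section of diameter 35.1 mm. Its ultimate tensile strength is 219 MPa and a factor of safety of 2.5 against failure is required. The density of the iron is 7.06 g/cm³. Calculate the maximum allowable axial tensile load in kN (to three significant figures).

F_allow = 84.8 kN

σ_allow = 219/2.5 = 87.60 MPa.
A = πd²/4 = π×35.1²/4 = 967.6 mm².
F_allow = σ_allow × A = 87.60×967.6 = 84760 N.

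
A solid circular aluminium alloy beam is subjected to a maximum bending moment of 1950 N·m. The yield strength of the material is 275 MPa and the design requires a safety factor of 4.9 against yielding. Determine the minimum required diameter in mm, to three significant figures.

d = 70.7 mm

σ_allow = 275/4.9 = 56.12 MPa.
For a solid circular section σ = 32M/(πd³), so d³ = 32M/(π σ_allow) = 32×1950000/(π×56.12) = 353900 mm³.
d = 70.73 mm.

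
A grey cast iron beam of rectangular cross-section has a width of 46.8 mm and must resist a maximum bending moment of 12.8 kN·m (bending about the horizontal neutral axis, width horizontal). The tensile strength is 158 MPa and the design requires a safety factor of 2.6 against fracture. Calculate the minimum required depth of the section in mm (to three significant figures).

σ_allow = 158/2.6 = 60.77 MPa.
For a rectangular section σ = 6M/(bh²), so h² = 6M/(b σ_allow) = 6×1.2800×10^7/(46.8×60.77) = 27000 mm².
h = 164.3 mm.

h = 164 mm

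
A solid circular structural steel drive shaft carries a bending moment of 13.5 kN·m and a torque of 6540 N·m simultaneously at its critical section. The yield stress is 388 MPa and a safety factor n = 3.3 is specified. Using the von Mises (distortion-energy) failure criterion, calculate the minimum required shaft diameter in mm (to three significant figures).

σ_allow = σ_y/n = 388/3.3 = 117.6 MPa.
For a solid shaft σ_b = 32M/(πd³) and τ = 16T/(πd³), so the von Mises stress is σ' = (16/πd³)·√(4M²+3T²).
√(4M²+3T²) = √(4×(1.350×10^7)² + 3×(6.540×10^6)²) = 2.928×10^7 N·mm.
d³ = 16×2.928×10^7/(π×117.6) = 1.268×10^6 mm³.
d = 108.2 mm.

d = 108 mm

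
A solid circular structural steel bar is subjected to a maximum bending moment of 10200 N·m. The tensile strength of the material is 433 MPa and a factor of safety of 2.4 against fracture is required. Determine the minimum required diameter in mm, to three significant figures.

σ_allow = 433/2.4 = 180.4 MPa.
For a solid circular section σ = 32M/(πd³), so d³ = 32M/(π σ_allow) = 32×1.0200×10^7/(π×180.4) = 575900 mm³.
d = 83.20 mm.

d = 83.2 mm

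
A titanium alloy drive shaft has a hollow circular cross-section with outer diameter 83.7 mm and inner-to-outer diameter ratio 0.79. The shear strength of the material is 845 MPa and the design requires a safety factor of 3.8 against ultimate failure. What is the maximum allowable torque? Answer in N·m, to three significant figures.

T_allow = 15600 N·m

τ_allow = 845/3.8 = 222.4 MPa.
For a hollow shaft T_allow = τ_allow·πd_o³(1−k⁴)/16 with 1−k⁴ = 0.6105, so πd_o³(1−k⁴)/16 = 70290 mm³.
T_allow = 222.4×70290 = 1.563×10^7 N·mm = 15630 N·m.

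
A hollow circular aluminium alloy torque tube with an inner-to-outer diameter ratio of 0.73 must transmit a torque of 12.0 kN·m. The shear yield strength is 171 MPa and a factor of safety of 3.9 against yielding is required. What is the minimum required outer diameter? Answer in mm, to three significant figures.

τ_allow = 171/3.9 = 43.85 MPa.
For a hollow shaft τ = 16T/[πd_o³(1−k⁴)] with k = 0.73, so 1−k⁴ = 0.7160.
d_o³ = 16T/[π τ_allow (1−k⁴)] = 16×1.2000×10^7/(π×43.85×0.7160) = 1.947×10^6 mm³.
d_o = 124.9 mm.

d_o = 125 mm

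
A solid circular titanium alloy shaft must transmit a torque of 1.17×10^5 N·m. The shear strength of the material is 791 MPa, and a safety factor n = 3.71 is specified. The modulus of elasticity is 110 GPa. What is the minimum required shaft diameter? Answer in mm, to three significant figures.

d = 141 mm

Allowable shear stress τ_allow = 791/3.71 = 213.2 MPa.
For a solid shaft τ = 16T/(πd³), so d³ = 16T/(π τ_allow) = 16×1.1700×10^8/(π×213.2) = 2.795×10^6 mm³.
d = (2.795×10^6)^(1/3) = 140.9 mm.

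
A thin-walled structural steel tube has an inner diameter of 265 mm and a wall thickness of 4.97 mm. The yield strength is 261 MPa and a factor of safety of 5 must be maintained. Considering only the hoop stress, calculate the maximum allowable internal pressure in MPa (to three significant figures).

p_allow = 1.96 MPa

σ_allow = 261/5 = 52.20 MPa.
σ_h = pD/(2t) → p_allow = 2σ_allow t/D = 2×52.20×4.97/265 = 1.958 MPa.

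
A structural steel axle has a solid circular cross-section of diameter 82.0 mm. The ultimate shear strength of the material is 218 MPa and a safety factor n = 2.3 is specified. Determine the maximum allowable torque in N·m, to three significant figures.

T_allow = 10300 N·m

τ_allow = 218/2.3 = 94.78 MPa.
For a solid shaft T_allow = τ_allow·πd³/16; πd³/16 = π×82.0³/16 = 108300 mm³.
T_allow = 94.78×108300 = 1.026×10^7 N·mm = 10260 N·m.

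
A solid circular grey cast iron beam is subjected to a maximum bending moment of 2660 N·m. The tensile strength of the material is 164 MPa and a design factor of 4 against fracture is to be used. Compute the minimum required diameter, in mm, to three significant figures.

d = 87.1 mm

σ_allow = 164/4 = 41.00 MPa.
For a solid circular section σ = 32M/(πd³), so d³ = 32M/(π σ_allow) = 32×2660000/(π×41.00) = 660800 mm³.
d = 87.10 mm.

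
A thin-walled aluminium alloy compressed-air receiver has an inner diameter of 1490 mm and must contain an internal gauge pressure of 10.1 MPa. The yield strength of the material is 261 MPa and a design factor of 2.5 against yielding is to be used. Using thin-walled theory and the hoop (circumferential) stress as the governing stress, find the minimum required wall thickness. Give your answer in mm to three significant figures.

t = 72.1 mm

σ_allow = 261/2.5 = 104.4 MPa.
Hoop stress σ_h = pD/(2t), so t = pD/(2σ_allow) = 10.1×1490/(2×104.4) = 72.07 mm.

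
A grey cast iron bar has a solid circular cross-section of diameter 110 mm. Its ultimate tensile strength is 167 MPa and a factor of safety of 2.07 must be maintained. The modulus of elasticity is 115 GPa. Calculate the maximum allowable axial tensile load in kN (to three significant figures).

F_allow = 767 kN

σ_allow = 167/2.07 = 80.68 MPa.
A = πd²/4 = π×110²/4 = 9503 mm².
F_allow = σ_allow × A = 80.68×9503 = 766700 N.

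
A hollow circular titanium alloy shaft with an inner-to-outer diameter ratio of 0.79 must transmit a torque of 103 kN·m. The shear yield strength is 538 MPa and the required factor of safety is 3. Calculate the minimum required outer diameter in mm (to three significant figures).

d_o = 169 mm

τ_allow = 538/3 = 179.3 MPa.
For a hollow shaft τ = 16T/[πd_o³(1−k⁴)] with k = 0.79, so 1−k⁴ = 0.6105.
d_o³ = 16T/[π τ_allow (1−k⁴)] = 16×1.0300×10^8/(π×179.3×0.6105) = 4.791×10^6 mm³.
d_o = 168.6 mm.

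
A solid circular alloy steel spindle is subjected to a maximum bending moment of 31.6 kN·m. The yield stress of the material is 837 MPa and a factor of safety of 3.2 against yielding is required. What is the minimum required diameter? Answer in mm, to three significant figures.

d = 107 mm

σ_allow = 837/3.2 = 261.6 MPa.
For a solid circular section σ = 32M/(πd³), so d³ = 32M/(π σ_allow) = 32×3.1600×10^7/(π×261.6) = 1.231×10^6 mm³.
d = 107.2 mm.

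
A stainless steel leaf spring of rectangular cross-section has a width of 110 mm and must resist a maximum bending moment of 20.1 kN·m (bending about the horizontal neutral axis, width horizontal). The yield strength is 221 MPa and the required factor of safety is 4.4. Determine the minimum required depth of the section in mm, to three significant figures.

σ_allow = 221/4.4 = 50.23 MPa.
For a rectangular section σ = 6M/(bh²), so h² = 6M/(b σ_allow) = 6×2.0100×10^7/(110×50.23) = 21830 mm².
h = 147.7 mm.

h = 148 mm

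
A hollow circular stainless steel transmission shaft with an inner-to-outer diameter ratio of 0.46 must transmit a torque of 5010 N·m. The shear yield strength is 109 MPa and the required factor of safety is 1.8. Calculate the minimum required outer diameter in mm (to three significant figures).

d_o = 76.1 mm

τ_allow = 109/1.8 = 60.56 MPa.
For a hollow shaft τ = 16T/[πd_o³(1−k⁴)] with k = 0.46, so 1−k⁴ = 0.9552.
d_o³ = 16T/[π τ_allow (1−k⁴)] = 16×5010000/(π×60.56×0.9552) = 441100 mm³.
d_o = 76.12 mm.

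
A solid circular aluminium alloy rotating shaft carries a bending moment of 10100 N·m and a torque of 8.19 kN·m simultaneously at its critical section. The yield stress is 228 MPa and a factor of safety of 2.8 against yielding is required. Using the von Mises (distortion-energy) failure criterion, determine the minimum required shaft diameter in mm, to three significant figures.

d = 116 mm

σ_allow = σ_y/n = 228/2.8 = 81.43 MPa.
For a solid shaft σ_b = 32M/(πd³) and τ = 16T/(πd³), so the von Mises stress is σ' = (16/πd³)·√(4M²+3T²).
√(4M²+3T²) = √(4×(1.010×10^7)² + 3×(8.190×10^6)²) = 2.468×10^7 N·mm.
d³ = 16×2.468×10^7/(π×81.43) = 1.544×10^6 mm³.
d = 115.6 mm.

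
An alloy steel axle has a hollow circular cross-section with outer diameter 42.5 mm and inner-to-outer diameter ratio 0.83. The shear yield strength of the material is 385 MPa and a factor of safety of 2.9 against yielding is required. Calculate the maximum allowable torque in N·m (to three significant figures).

τ_allow = 385/2.9 = 132.8 MPa.
For a hollow shaft T_allow = τ_allow·πd_o³(1−k⁴)/16 with 1−k⁴ = 0.5254, so πd_o³(1−k⁴)/16 = 7920 mm³.
T_allow = 132.8×7920 = 1.051×10^6 N·mm = 1051 N·m.

T_allow = 1050 N·m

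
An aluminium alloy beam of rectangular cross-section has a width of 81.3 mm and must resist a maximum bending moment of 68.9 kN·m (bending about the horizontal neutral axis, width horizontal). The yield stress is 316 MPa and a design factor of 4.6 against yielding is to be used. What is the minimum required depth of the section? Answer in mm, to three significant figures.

h = 272 mm

σ_allow = 316/4.6 = 68.70 MPa.
For a rectangular section σ = 6M/(bh²), so h² = 6M/(b σ_allow) = 6×6.8900×10^7/(81.3×68.70) = 74020 mm².
h = 272.1 mm.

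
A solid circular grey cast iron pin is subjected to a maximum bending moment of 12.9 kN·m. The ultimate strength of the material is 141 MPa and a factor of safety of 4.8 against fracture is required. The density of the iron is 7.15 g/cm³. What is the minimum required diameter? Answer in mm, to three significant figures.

σ_allow = 141/4.8 = 29.38 MPa.
For a solid circular section σ = 32M/(πd³), so d³ = 32M/(π σ_allow) = 32×1.2900×10^7/(π×29.38) = 4.473×10^6 mm³.
d = 164.8 mm.

d = 165 mm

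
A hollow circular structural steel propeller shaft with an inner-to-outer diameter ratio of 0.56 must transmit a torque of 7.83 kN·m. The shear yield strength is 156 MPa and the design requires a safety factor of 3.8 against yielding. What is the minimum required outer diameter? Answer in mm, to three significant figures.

τ_allow = 156/3.8 = 41.05 MPa.
For a hollow shaft τ = 16T/[πd_o³(1−k⁴)] with k = 0.56, so 1−k⁴ = 0.9017.
d_o³ = 16T/[π τ_allow (1−k⁴)] = 16×7830000/(π×41.05×0.9017) = 1.077×10^6 mm³.
d_o = 102.5 mm.

d_o = 103 mm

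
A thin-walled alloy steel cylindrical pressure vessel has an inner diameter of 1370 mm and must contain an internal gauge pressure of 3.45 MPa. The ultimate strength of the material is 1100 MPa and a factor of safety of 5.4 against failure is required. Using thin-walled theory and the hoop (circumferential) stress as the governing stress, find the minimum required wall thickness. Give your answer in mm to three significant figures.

t = 11.6 mm

σ_allow = 1100/5.4 = 203.7 MPa.
Hoop stress σ_h = pD/(2t), so t = pD/(2σ_allow) = 3.45×1370/(2×203.7) = 11.60 mm.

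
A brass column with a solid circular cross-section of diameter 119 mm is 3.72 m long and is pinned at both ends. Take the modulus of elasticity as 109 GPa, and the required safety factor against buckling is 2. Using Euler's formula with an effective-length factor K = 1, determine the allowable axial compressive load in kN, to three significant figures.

I = πd⁴/64 = π×119⁴/64 = 9.844×10^6 mm⁴.
Effective length L_e = KL = 1×3.72 m = 3720 mm.
Euler critical load P_cr = π²EI/L_e² = π²×109000×9.844×10^6/3720² = 765200 N.
P_allow = P_cr/n = 765200/2 = 382600 N.

P_allow = 383 kN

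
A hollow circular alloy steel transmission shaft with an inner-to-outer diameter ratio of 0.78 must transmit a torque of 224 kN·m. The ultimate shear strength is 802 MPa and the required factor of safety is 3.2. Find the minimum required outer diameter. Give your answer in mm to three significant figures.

d_o = 193 mm

τ_allow = 802/3.2 = 250.6 MPa.
For a hollow shaft τ = 16T/[πd_o³(1−k⁴)] with k = 0.78, so 1−k⁴ = 0.6298.
d_o³ = 16T/[π τ_allow (1−k⁴)] = 16×2.2400×10^8/(π×250.6×0.6298) = 7.227×10^6 mm³.
d_o = 193.3 mm.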